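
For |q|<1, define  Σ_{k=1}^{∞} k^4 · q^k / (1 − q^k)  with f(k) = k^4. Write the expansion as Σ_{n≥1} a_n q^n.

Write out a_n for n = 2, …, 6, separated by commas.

17, 82, 273, 626, 1394

n=2: 2·1 1·2  f→[16+1]=17
[q^3] f(3)=81,f(1)=1 ⇒ 82
n=4: 1·4 2·2 4·1  f→[1+16+256]=273
[q^5] f(5)=625,f(1)=1 ⇒ 626
q^6  k|6↦f(k): 6:1296 3:81 2:16 1:1  a_6=1394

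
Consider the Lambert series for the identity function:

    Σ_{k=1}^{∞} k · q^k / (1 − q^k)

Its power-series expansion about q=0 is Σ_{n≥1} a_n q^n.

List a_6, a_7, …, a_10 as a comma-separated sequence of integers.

12, 8, 15, 13, 18

q^6  k|6↦f(k): 1:1 2:2 3:3 6:6  a_6=12
q^7  k|7↦f(k): 1:1 7:7  a_7=8
n=8: 8·1 4·2 2·4 1·8  f→[8+4+2+1]=15
n=9: 9·1 3·3 1·9  f→[9+3+1]=13
n=10: 1·10 2·5 5·2 10·1  f→[1+2+5+10]=18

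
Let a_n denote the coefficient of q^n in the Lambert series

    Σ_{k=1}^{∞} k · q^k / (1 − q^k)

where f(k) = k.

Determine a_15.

a_15 = 24

[q^15] f(15)=15,f(5)=5,f(3)=3,f(1)=1 ⇒ 24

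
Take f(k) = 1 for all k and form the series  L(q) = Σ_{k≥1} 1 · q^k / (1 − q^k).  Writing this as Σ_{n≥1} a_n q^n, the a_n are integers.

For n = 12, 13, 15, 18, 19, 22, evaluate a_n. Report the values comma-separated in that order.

n=12: 12·1 6·2 4·3 3·4 2·6 1·12  f→[1+1+1+1+1+1]=6
d|13:{13,1}  Σf=1+1=2
[q^15] f(15)=1,f(5)=1,f(3)=1,f(1)=1 ⇒ 4
[q^18] f(18)=1,f(9)=1,f(6)=1,f(3)=1,f(2)=1,f(1)=1 ⇒ 6
d|19:{19,1}  Σf=1+1=2
[q^22] f(1)=1,f(2)=1,f(11)=1,f(22)=1 ⇒ 4

6, 2, 4, 6, 2, 4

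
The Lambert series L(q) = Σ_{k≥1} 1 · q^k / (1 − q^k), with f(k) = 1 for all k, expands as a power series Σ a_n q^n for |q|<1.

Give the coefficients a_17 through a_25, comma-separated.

d|17:{17,1}  Σf=1+1=2
[q^18] f(1)=1,f(2)=1,f(3)=1,f(6)=1,f(9)=1,f(18)=1 ⇒ 6
d|19:{19,1}  Σf=1+1=2
d|20:{1,2,4,5,10,20}  Σf=1+1+1+1+1+1=6
n=21: 1·21 3·7 7·3 21·1  f→[1+1+1+1]=4
q^22  k|22↦f(k): 1:1 2:1 11:1 22:1  a_22=4
[q^23] f(1)=1,f(23)=1 ⇒ 2
n=24: 24·1 12·2 8·3 6·4 4·6 3·8 2·12 1·24  f→[1+1+1+1+1+1+1+1]=8
n=25: 1·25 5·5 25·1  f→[1+1+1]=3

2, 6, 2, 6, 4, 4, 2, 8, 3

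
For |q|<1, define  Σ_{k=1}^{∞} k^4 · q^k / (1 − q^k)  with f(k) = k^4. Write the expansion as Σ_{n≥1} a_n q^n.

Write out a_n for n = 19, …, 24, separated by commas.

130322, 170898, 196964, 248914, 279842, 358258

n=19: 1·19 19·1  f→[1+130321]=130322
d|20:{1,2,4,5,10,20}  Σf=1+16+256+625+10000+160000=170898
n=21: 1·21 3·7 7·3 21·1  f→[1+81+2401+194481]=196964
[q^22] f(22)=234256,f(11)=14641,f(2)=16,f(1)=1 ⇒ 248914
q^23  k|23↦f(k): 23:279841 1:1  a_23=279842
d|24:{24,12,8,6,4,3,2,1}  Σf=331776+20736+4096+1296+256+81+16+1=358258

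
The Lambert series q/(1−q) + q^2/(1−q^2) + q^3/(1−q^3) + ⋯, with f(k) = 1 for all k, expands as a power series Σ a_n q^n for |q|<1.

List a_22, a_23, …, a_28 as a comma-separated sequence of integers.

d|22:{1,2,11,22}  Σf=1+1+1+1=4
q^23  k|23↦f(k): 1:1 23:1  a_23=2
n=24: 1·24 2·12 3·8 4·6 6·4 8·3 12·2 24·1  f→[1+1+1+1+1+1+1+1]=8
d|25:{1,5,25}  Σf=1+1+1=3
n=26: 26·1 13·2 2·13 1·26  f→[1+1+1+1]=4
d|27:{1,3,9,27}  Σf=1+1+1+1=4
n=28: 1·28 2·14 4·7 7·4 14·2 28·1  f→[1+1+1+1+1+1]=6

4, 2, 8, 3, 4, 4, 6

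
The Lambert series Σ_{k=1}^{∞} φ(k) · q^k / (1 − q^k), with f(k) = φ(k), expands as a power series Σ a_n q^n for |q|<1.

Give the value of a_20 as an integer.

q^20  k|20↦φ(k): 1:1 2:1 4:2 5:4 10:4 20:8  a_20=20

a_20 = 20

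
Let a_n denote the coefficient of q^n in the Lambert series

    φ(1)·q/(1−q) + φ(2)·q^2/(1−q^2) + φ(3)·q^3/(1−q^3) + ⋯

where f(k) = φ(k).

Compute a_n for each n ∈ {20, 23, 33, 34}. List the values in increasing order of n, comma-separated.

[q^20] φ(1)=1,φ(2)=1,φ(4)=2,φ(5)=4,φ(10)=4,φ(20)=8 ⇒ 20
n=23: 1·23 23·1  φ→[1+22]=23
q^33  k|33↦φ(k): 33:20 11:10 3:2 1:1  a_33=33
n=34: 34·1 17·2 2·17 1·34  φ→[16+16+1+1]=34

20, 23, 33, 34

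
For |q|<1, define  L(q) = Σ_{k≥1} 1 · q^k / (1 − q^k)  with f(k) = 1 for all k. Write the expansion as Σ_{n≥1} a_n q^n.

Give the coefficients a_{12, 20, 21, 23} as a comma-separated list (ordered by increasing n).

6, 6, 4, 2

q^12  k|12↦f(k): 12:1 6:1 4:1 3:1 2:1 1:1  a_12=6
d|20:{20,10,5,4,2,1}  Σf=1+1+1+1+1+1=6
q^21  k|21↦f(k): 1:1 3:1 7:1 21:1  a_21=4
d|23:{23,1}  Σf=1+1=2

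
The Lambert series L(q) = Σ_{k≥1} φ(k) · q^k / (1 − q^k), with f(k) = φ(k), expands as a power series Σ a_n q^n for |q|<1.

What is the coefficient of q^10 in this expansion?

[q^10] φ(1)=1,φ(2)=1,φ(5)=4,φ(10)=4 ⇒ 10

a_10 = 10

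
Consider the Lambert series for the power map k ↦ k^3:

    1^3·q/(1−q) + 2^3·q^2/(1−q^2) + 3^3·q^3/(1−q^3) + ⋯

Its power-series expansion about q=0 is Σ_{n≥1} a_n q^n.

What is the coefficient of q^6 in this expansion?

a_6 = 252

d|6:{1,2,3,6}  Σf=1+8+27+216=252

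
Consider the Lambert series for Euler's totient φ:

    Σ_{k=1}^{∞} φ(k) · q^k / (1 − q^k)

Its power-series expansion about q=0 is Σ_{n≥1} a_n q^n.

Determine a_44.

d|44:{1,2,4,11,22,44}  Σφ=1+1+2+10+10+20=44

a_44 = 44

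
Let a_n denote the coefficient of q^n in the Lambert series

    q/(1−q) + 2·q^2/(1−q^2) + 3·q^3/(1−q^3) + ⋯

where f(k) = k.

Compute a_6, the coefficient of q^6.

q^6  k|6↦f(k): 1:1 2:2 3:3 6:6  a_6=12

a_6 = 12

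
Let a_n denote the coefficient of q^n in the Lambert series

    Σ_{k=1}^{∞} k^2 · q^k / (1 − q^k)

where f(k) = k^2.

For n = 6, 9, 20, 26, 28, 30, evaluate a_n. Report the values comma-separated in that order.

50, 91, 546, 850, 1050, 1300

[q^6] f(1)=1,f(2)=4,f(3)=9,f(6)=36 ⇒ 50
q^9  k|9↦f(k): 9:81 3:9 1:1  a_9=91
q^20  k|20↦f(k): 1:1 2:4 4:16 5:25 10:100 20:400  a_20=546
d|26:{1,2,13,26}  Σf=1+4+169+676=850
q^28  k|28↦f(k): 28:784 14:196 7:49 4:16 2:4 1:1  a_28=1050
[q^30] f(30)=900,f(15)=225,f(10)=100,f(6)=36,f(5)=25,f(3)=9,f(2)=4,f(1)=1 ⇒ 1300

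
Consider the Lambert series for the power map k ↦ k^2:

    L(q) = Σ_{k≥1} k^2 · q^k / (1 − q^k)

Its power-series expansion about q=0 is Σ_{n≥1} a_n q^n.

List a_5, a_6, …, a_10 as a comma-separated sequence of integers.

q^5  k|5↦f(k): 1:1 5:25  a_5=26
[q^6] f(1)=1,f(2)=4,f(3)=9,f(6)=36 ⇒ 50
n=7: 1·7 7·1  f→[1+49]=50
q^8  k|8↦f(k): 1:1 2:4 4:16 8:64  a_8=85
q^9  k|9↦f(k): 1:1 3:9 9:81  a_9=91
d|10:{10,5,2,1}  Σf=100+25+4+1=130

26, 50, 50, 85, 91, 130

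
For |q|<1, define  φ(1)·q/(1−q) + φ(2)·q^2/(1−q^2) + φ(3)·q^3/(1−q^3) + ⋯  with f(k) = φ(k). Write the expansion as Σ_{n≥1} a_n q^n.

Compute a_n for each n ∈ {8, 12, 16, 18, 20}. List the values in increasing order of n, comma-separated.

n=8: 8·1 4·2 2·4 1·8  φ→[4+2+1+1]=8
[q^12] φ(1)=1,φ(2)=1,φ(3)=2,φ(4)=2,φ(6)=2,φ(12)=4 ⇒ 12
d|16:{1,2,4,8,16}  Σφ=1+1+2+4+8=16
d|18:{1,2,3,6,9,18}  Σφ=1+1+2+2+6+6=18
[q^20] φ(1)=1,φ(2)=1,φ(4)=2,φ(5)=4,φ(10)=4,φ(20)=8 ⇒ 20

8, 12, 16, 18, 20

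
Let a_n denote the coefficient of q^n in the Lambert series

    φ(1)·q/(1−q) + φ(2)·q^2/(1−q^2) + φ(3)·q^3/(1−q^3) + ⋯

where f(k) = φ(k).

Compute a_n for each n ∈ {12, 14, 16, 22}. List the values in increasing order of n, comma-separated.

q^12  k|12↦φ(k): 12:4 6:2 4:2 3:2 2:1 1:1  a_12=12
d|14:{14,7,2,1}  Σφ=6+6+1+1=14
[q^16] φ(1)=1,φ(2)=1,φ(4)=2,φ(8)=4,φ(16)=8 ⇒ 16
n=22: 1·22 2·11 11·2 22·1  φ→[1+1+10+10]=22

12, 14, 16, 22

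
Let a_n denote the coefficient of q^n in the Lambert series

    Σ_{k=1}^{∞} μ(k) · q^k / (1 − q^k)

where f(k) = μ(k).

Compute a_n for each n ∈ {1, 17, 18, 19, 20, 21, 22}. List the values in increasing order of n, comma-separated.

1, 0, 0, 0, 0, 0, 0

[q^1] μ(1)=1 ⇒ 1
n=17: 17·1 1·17  μ→[(-1)+1]=0
n=18: 1·18 2·9 3·6 6·3 9·2 18·1  μ→[1+(-1)+(-1)+1+0+0]=0
[q^19] μ(1)=1,μ(19)=-1 ⇒ 0
q^20  k|20↦μ(k): 1:1 2:-1 4:0 5:-1 10:1 20:0  a_20=0
[q^21] μ(21)=1,μ(7)=-1,μ(3)=-1,μ(1)=1 ⇒ 0
q^22  k|22↦μ(k): 22:1 11:-1 2:-1 1:1  a_22=0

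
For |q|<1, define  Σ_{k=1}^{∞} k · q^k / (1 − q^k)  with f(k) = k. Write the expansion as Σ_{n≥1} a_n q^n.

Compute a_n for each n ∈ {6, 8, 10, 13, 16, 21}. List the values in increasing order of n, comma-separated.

n=6: 6·1 3·2 2·3 1·6  f→[6+3+2+1]=12
[q^8] f(8)=8,f(4)=4,f(2)=2,f(1)=1 ⇒ 15
[q^10] f(1)=1,f(2)=2,f(5)=5,f(10)=10 ⇒ 18
d|13:{1,13}  Σf=1+13=14
q^16  k|16↦f(k): 16:16 8:8 4:4 2:2 1:1  a_16=31
[q^21] f(21)=21,f(7)=7,f(3)=3,f(1)=1 ⇒ 32

12, 15, 18, 14, 31, 32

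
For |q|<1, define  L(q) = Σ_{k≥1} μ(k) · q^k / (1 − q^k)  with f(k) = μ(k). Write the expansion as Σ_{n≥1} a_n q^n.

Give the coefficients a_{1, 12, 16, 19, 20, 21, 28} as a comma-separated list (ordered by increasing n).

[q^1] μ(1)=1 ⇒ 1
q^12  k|12↦μ(k): 12:0 6:1 4:0 3:-1 2:-1 1:1  a_12=0
n=16: 16·1 8·2 4·4 2·8 1·16  μ→[0+0+0+(-1)+1]=0
d|19:{19,1}  Σμ=(-1)+1=0
n=20: 1·20 2·10 4·5 5·4 10·2 20·1  μ→[1+(-1)+0+(-1)+1+0]=0
[q^21] μ(21)=1,μ(7)=-1,μ(3)=-1,μ(1)=1 ⇒ 0
[q^28] μ(28)=0,μ(14)=1,μ(7)=-1,μ(4)=0,μ(2)=-1,μ(1)=1 ⇒ 0

1, 0, 0, 0, 0, 0, 0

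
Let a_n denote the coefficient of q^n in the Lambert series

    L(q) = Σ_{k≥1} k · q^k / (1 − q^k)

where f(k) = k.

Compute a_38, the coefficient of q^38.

q^38  k|38↦f(k): 1:1 2:2 19:19 38:38  a_38=60

a_38 = 60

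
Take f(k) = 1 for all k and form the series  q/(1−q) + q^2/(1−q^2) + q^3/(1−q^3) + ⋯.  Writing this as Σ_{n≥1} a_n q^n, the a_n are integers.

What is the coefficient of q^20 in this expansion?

a_20 = 6

d|20:{20,10,5,4,2,1}  Σf=1+1+1+1+1+1=6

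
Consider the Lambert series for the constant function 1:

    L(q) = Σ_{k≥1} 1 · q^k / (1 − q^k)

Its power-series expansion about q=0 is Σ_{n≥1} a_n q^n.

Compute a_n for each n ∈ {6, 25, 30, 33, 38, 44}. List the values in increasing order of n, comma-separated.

d|6:{1,2,3,6}  Σf=1+1+1+1=4
[q^25] f(1)=1,f(5)=1,f(25)=1 ⇒ 3
q^30  k|30↦f(k): 30:1 15:1 10:1 6:1 5:1 3:1 2:1 1:1  a_30=8
d|33:{33,11,3,1}  Σf=1+1+1+1=4
q^38  k|38↦f(k): 38:1 19:1 2:1 1:1  a_38=4
[q^44] f(1)=1,f(2)=1,f(4)=1,f(11)=1,f(22)=1,f(44)=1 ⇒ 6

4, 3, 8, 4, 4, 6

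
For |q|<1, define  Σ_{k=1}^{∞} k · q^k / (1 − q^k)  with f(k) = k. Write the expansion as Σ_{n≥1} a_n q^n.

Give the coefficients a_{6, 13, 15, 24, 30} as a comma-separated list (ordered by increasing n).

12, 14, 24, 60, 72

[q^6] f(1)=1,f(2)=2,f(3)=3,f(6)=6 ⇒ 12
d|13:{1,13}  Σf=1+13=14
q^15  k|15↦f(k): 15:15 5:5 3:3 1:1  a_15=24
n=24: 24·1 12·2 8·3 6·4 4·6 3·8 2·12 1·24  f→[24+12+8+6+4+3+2+1]=60
d|30:{1,2,3,5,6,10,15,30}  Σf=1+2+3+5+6+10+15+30=72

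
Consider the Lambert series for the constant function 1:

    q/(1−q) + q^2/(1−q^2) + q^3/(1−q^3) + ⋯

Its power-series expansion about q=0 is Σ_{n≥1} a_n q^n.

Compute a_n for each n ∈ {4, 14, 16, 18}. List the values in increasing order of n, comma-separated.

3, 4, 5, 6

d|4:{1,2,4}  Σf=1+1+1=3
q^14  k|14↦f(k): 1:1 2:1 7:1 14:1  a_14=4
d|16:{1,2,4,8,16}  Σf=1+1+1+1+1=5
n=18: 18·1 9·2 6·3 3·6 2·9 1·18  f→[1+1+1+1+1+1]=6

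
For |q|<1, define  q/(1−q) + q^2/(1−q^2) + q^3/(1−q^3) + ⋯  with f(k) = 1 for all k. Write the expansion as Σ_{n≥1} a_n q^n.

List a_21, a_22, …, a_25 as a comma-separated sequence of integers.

q^21  k|21↦f(k): 1:1 3:1 7:1 21:1  a_21=4
q^22  k|22↦f(k): 22:1 11:1 2:1 1:1  a_22=4
[q^23] f(1)=1,f(23)=1 ⇒ 2
d|24:{1,2,3,4,6,8,12,24}  Σf=1+1+1+1+1+1+1+1=8
q^25  k|25↦f(k): 25:1 5:1 1:1  a_25=3

4, 4, 2, 8, 3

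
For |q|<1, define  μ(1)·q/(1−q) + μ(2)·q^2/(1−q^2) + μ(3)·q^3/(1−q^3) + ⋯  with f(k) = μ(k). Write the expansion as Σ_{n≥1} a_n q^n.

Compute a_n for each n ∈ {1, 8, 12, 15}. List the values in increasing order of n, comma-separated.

d|1:{1}  Σμ=1=1
q^8  k|8↦μ(k): 1:1 2:-1 4:0 8:0  a_8=0
d|12:{12,6,4,3,2,1}  Σμ=0+1+0+(-1)+(-1)+1=0
n=15: 15·1 5·3 3·5 1·15  μ→[1+(-1)+(-1)+1]=0

1, 0, 0, 0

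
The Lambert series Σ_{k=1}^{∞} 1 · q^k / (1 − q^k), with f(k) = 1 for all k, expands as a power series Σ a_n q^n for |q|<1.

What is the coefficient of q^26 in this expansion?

d|26:{26,13,2,1}  Σf=1+1+1+1=4

a_26 = 4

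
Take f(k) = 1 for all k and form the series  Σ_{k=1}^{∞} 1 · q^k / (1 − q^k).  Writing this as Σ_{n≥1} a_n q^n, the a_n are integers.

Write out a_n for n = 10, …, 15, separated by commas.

d|10:{10,5,2,1}  Σf=1+1+1+1=4
d|11:{11,1}  Σf=1+1=2
q^12  k|12↦f(k): 1:1 2:1 3:1 4:1 6:1 12:1  a_12=6
n=13: 13·1 1·13  f→[1+1]=2
n=14: 1·14 2·7 7·2 14·1  f→[1+1+1+1]=4
d|15:{1,3,5,15}  Σf=1+1+1+1=4

4, 2, 6, 2, 4, 4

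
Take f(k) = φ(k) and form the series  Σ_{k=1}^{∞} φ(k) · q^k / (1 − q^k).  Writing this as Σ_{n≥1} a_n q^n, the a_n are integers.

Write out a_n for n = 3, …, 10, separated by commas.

q^3  k|3↦φ(k): 1:1 3:2  a_3=3
n=4: 1·4 2·2 4·1  φ→[1+1+2]=4
q^5  k|5↦φ(k): 1:1 5:4  a_5=5
q^6  k|6↦φ(k): 1:1 2:1 3:2 6:2  a_6=6
n=7: 1·7 7·1  φ→[1+6]=7
q^8  k|8↦φ(k): 8:4 4:2 2:1 1:1  a_8=8
n=9: 1·9 3·3 9·1  φ→[1+2+6]=9
q^10  k|10↦φ(k): 10:4 5:4 2:1 1:1  a_10=10

3, 4, 5, 6, 7, 8, 9, 10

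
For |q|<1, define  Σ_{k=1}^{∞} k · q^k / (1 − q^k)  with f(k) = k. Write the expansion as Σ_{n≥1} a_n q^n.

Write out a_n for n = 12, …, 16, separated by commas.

28, 14, 24, 24, 31

n=12: 1·12 2·6 3·4 4·3 6·2 12·1  f→[1+2+3+4+6+12]=28
[q^13] f(13)=13,f(1)=1 ⇒ 14
d|14:{1,2,7,14}  Σf=1+2+7+14=24
q^15  k|15↦f(k): 15:15 5:5 3:3 1:1  a_15=24
d|16:{1,2,4,8,16}  Σf=1+2+4+8+16=31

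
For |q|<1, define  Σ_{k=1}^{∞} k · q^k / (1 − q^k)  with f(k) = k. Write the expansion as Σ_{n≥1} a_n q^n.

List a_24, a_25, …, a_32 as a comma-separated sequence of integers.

n=24: 1·24 2·12 3·8 4·6 6·4 8·3 12·2 24·1  f→[1+2+3+4+6+8+12+24]=60
d|25:{1,5,25}  Σf=1+5+25=31
[q^26] f(1)=1,f(2)=2,f(13)=13,f(26)=26 ⇒ 42
n=27: 1·27 3·9 9·3 27·1  f→[1+3+9+27]=40
[q^28] f(1)=1,f(2)=2,f(4)=4,f(7)=7,f(14)=14,f(28)=28 ⇒ 56
d|29:{1,29}  Σf=1+29=30
d|30:{30,15,10,6,5,3,2,1}  Σf=30+15+10+6+5+3+2+1=72
n=31: 31·1 1·31  f→[31+1]=32
n=32: 1·32 2·16 4·8 8·4 16·2 32·1  f→[1+2+4+8+16+32]=63

60, 31, 42, 40, 56, 30, 72, 32, 63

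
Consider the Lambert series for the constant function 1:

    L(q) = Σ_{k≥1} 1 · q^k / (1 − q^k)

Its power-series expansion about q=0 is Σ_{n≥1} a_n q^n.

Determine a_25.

q^25  k|25↦f(k): 25:1 5:1 1:1  a_25=3

a_25 = 3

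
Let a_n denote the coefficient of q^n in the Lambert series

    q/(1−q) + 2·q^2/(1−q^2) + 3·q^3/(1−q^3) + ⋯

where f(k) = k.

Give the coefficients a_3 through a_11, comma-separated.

q^3  k|3↦f(k): 3:3 1:1  a_3=4
q^4  k|4↦f(k): 1:1 2:2 4:4  a_4=7
n=5: 5·1 1·5  f→[5+1]=6
d|6:{6,3,2,1}  Σf=6+3+2+1=12
[q^7] f(1)=1,f(7)=7 ⇒ 8
n=8: 1·8 2·4 4·2 8·1  f→[1+2+4+8]=15
d|9:{1,3,9}  Σf=1+3+9=13
d|10:{1,2,5,10}  Σf=1+2+5+10=18
[q^11] f(11)=11,f(1)=1 ⇒ 12

4, 7, 6, 12, 8, 15, 13, 18, 12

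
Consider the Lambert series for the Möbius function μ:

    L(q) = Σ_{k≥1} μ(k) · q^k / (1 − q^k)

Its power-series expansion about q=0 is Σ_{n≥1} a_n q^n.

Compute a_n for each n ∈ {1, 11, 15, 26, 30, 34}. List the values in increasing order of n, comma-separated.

1, 0, 0, 0, 0, 0

[q^1] μ(1)=1 ⇒ 1
d|11:{1,11}  Σμ=1+(-1)=0
n=15: 15·1 5·3 3·5 1·15  μ→[1+(-1)+(-1)+1]=0
n=26: 26·1 13·2 2·13 1·26  μ→[1+(-1)+(-1)+1]=0
[q^30] μ(30)=-1,μ(15)=1,μ(10)=1,μ(6)=1,μ(5)=-1,μ(3)=-1,μ(2)=-1,μ(1)=1 ⇒ 0
q^34  k|34↦μ(k): 1:1 2:-1 17:-1 34:1  a_34=0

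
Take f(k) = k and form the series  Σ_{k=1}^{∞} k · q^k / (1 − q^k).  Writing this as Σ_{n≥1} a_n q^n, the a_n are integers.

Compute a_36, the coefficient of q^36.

d|36:{36,18,12,9,6,4,3,2,1}  Σf=36+18+12+9+6+4+3+2+1=91

a_36 = 91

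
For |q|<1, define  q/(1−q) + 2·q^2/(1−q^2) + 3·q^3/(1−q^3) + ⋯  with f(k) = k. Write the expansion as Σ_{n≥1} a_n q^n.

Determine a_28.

a_28 = 56

d|28:{28,14,7,4,2,1}  Σf=28+14+7+4+2+1=56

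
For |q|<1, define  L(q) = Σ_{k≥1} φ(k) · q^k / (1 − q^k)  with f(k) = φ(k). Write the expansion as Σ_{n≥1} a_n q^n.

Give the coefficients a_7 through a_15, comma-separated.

q^7  k|7↦φ(k): 7:6 1:1  a_7=7
q^8  k|8↦φ(k): 8:4 4:2 2:1 1:1  a_8=8
q^9  k|9↦φ(k): 9:6 3:2 1:1  a_9=9
d|10:{1,2,5,10}  Σφ=1+1+4+4=10
d|11:{11,1}  Σφ=10+1=11
n=12: 1·12 2·6 3·4 4·3 6·2 12·1  φ→[1+1+2+2+2+4]=12
n=13: 1·13 13·1  φ→[1+12]=13
[q^14] φ(14)=6,φ(7)=6,φ(2)=1,φ(1)=1 ⇒ 14
[q^15] φ(1)=1,φ(3)=2,φ(5)=4,φ(15)=8 ⇒ 15

7, 8, 9, 10, 11, 12, 13, 14, 15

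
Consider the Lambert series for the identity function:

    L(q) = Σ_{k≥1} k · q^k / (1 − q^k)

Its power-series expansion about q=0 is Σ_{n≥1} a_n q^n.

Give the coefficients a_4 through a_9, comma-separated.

7, 6, 12, 8, 15, 13

n=4: 1·4 2·2 4·1  f→[1+2+4]=7
d|5:{5,1}  Σf=5+1=6
n=6: 6·1 3·2 2·3 1·6  f→[6+3+2+1]=12
d|7:{1,7}  Σf=1+7=8
q^8  k|8↦f(k): 1:1 2:2 4:4 8:8  a_8=15
q^9  k|9↦f(k): 1:1 3:3 9:9  a_9=13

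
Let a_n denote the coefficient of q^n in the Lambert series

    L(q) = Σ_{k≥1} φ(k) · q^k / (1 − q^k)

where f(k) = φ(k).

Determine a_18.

[q^18] φ(18)=6,φ(9)=6,φ(6)=2,φ(3)=2,φ(2)=1,φ(1)=1 ⇒ 18

a_18 = 18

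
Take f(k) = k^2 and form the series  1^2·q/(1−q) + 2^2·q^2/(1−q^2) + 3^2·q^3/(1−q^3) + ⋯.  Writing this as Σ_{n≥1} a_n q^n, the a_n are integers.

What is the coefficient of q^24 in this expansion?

a_24 = 850

q^24  k|24↦f(k): 24:576 12:144 8:64 6:36 4:16 3:9 2:4 1:1  a_24=850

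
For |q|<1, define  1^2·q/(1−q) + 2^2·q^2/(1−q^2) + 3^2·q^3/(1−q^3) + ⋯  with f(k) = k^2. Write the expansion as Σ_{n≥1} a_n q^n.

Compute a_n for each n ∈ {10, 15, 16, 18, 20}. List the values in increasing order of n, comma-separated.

[q^10] f(10)=100,f(5)=25,f(2)=4,f(1)=1 ⇒ 130
n=15: 15·1 5·3 3·5 1·15  f→[225+25+9+1]=260
q^16  k|16↦f(k): 1:1 2:4 4:16 8:64 16:256  a_16=341
q^18  k|18↦f(k): 1:1 2:4 3:9 6:36 9:81 18:324  a_18=455
q^20  k|20↦f(k): 1:1 2:4 4:16 5:25 10:100 20:400  a_20=546

130, 260, 341, 455, 546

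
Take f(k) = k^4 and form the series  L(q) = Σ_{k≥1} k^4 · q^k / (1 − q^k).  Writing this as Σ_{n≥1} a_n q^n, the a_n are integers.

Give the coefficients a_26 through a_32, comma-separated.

n=26: 1·26 2·13 13·2 26·1  f→[1+16+28561+456976]=485554
n=27: 27·1 9·3 3·9 1·27  f→[531441+6561+81+1]=538084
n=28: 28·1 14·2 7·4 4·7 2·14 1·28  f→[614656+38416+2401+256+16+1]=655746
n=29: 29·1 1·29  f→[707281+1]=707282
q^30  k|30↦f(k): 30:810000 15:50625 10:10000 6:1296 5:625 3:81 2:16 1:1  a_30=872644
d|31:{31,1}  Σf=923521+1=923522
[q^32] f(32)=1048576,f(16)=65536,f(8)=4096,f(4)=256,f(2)=16,f(1)=1 ⇒ 1118481

485554, 538084, 655746, 707282, 872644, 923522, 1118481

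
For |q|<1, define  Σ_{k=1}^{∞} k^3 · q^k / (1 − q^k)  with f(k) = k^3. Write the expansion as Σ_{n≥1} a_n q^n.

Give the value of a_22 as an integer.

[q^22] f(1)=1,f(2)=8,f(11)=1331,f(22)=10648 ⇒ 11988

a_22 = 11988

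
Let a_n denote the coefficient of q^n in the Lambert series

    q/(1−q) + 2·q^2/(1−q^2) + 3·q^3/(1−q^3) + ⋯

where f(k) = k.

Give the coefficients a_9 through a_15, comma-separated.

13, 18, 12, 28, 14, 24, 24

n=9: 9·1 3·3 1·9  f→[9+3+1]=13
d|10:{1,2,5,10}  Σf=1+2+5+10=18
n=11: 11·1 1·11  f→[11+1]=12
n=12: 12·1 6·2 4·3 3·4 2·6 1·12  f→[12+6+4+3+2+1]=28
[q^13] f(13)=13,f(1)=1 ⇒ 14
n=14: 14·1 7·2 2·7 1·14  f→[14+7+2+1]=24
[q^15] f(1)=1,f(3)=3,f(5)=5,f(15)=15 ⇒ 24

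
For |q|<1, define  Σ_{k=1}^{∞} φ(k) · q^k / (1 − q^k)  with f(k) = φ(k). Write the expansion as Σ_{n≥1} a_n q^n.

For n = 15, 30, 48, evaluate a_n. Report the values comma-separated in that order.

[q^15] φ(1)=1,φ(3)=2,φ(5)=4,φ(15)=8 ⇒ 15
q^30  k|30↦φ(k): 1:1 2:1 3:2 5:4 6:2 10:4 15:8 30:8  a_30=30
n=48: 48·1 24·2 16·3 12·4 8·6 6·8 4·12 3·16 2·24 1·48  φ→[16+8+8+4+4+2+2+2+1+1]=48

15, 30, 48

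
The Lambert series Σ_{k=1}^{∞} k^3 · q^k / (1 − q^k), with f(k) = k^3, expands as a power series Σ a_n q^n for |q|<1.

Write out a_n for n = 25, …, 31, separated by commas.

15751, 19782, 20440, 25112, 24390, 31752, 29792

[q^25] f(1)=1,f(5)=125,f(25)=15625 ⇒ 15751
n=26: 1·26 2·13 13·2 26·1  f→[1+8+2197+17576]=19782
[q^27] f(27)=19683,f(9)=729,f(3)=27,f(1)=1 ⇒ 20440
q^28  k|28↦f(k): 1:1 2:8 4:64 7:343 14:2744 28:21952  a_28=25112
q^29  k|29↦f(k): 1:1 29:24389  a_29=24390
[q^30] f(1)=1,f(2)=8,f(3)=27,f(5)=125,f(6)=216,f(10)=1000,f(15)=3375,f(30)=27000 ⇒ 31752
q^31  k|31↦f(k): 31:29791 1:1  a_31=29792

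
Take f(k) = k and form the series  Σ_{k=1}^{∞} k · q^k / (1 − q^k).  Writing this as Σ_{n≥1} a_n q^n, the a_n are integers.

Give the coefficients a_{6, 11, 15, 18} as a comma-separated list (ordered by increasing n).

12, 12, 24, 39

d|6:{1,2,3,6}  Σf=1+2+3+6=12
q^11  k|11↦f(k): 1:1 11:11  a_11=12
q^15  k|15↦f(k): 1:1 3:3 5:5 15:15  a_15=24
q^18  k|18↦f(k): 1:1 2:2 3:3 6:6 9:9 18:18  a_18=39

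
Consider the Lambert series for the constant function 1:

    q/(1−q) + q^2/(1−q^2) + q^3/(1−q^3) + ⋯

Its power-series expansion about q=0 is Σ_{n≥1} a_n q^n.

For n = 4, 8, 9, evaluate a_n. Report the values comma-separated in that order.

3, 4, 3

q^4  k|4↦f(k): 4:1 2:1 1:1  a_4=3
q^8  k|8↦f(k): 8:1 4:1 2:1 1:1  a_8=4
d|9:{1,3,9}  Σf=1+1+1=3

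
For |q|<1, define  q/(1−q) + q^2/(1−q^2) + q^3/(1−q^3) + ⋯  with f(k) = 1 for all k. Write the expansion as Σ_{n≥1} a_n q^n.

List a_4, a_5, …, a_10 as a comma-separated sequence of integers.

3, 2, 4, 2, 4, 3, 4

d|4:{4,2,1}  Σf=1+1+1=3
n=5: 1·5 5·1  f→[1+1]=2
[q^6] f(6)=1,f(3)=1,f(2)=1,f(1)=1 ⇒ 4
n=7: 1·7 7·1  f→[1+1]=2
n=8: 1·8 2·4 4·2 8·1  f→[1+1+1+1]=4
n=9: 1·9 3·3 9·1  f→[1+1+1]=3
n=10: 1·10 2·5 5·2 10·1  f→[1+1+1+1]=4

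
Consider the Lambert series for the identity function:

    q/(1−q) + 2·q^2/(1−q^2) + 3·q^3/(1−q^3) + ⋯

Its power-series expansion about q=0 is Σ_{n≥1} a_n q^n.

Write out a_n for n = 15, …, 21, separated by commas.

24, 31, 18, 39, 20, 42, 32

[q^15] f(15)=15,f(5)=5,f(3)=3,f(1)=1 ⇒ 24
d|16:{16,8,4,2,1}  Σf=16+8+4+2+1=31
q^17  k|17↦f(k): 17:17 1:1  a_17=18
q^18  k|18↦f(k): 18:18 9:9 6:6 3:3 2:2 1:1  a_18=39
n=19: 1·19 19·1  f→[1+19]=20
q^20  k|20↦f(k): 20:20 10:10 5:5 4:4 2:2 1:1  a_20=42
q^21  k|21↦f(k): 1:1 3:3 7:7 21:21  a_21=32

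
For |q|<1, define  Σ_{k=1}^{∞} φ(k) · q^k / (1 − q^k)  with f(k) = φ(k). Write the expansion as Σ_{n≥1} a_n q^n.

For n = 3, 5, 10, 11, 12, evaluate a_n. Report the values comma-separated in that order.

[q^3] φ(3)=2,φ(1)=1 ⇒ 3
d|5:{5,1}  Σφ=4+1=5
[q^10] φ(1)=1,φ(2)=1,φ(5)=4,φ(10)=4 ⇒ 10
q^11  k|11↦φ(k): 11:10 1:1  a_11=11
n=12: 12·1 6·2 4·3 3·4 2·6 1·12  φ→[4+2+2+2+1+1]=12

3, 5, 10, 11, 12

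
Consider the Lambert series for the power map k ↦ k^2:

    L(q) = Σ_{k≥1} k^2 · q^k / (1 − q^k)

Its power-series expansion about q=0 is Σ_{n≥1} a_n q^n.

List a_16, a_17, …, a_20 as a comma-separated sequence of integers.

341, 290, 455, 362, 546

[q^16] f(1)=1,f(2)=4,f(4)=16,f(8)=64,f(16)=256 ⇒ 341
[q^17] f(17)=289,f(1)=1 ⇒ 290
d|18:{1,2,3,6,9,18}  Σf=1+4+9+36+81+324=455
n=19: 19·1 1·19  f→[361+1]=362
d|20:{20,10,5,4,2,1}  Σf=400+100+25+16+4+1=546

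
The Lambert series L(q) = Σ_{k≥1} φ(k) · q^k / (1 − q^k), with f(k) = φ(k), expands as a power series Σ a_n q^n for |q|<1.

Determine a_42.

n=42: 42·1 21·2 14·3 7·6 6·7 3·14 2·21 1·42  φ→[12+12+6+6+2+2+1+1]=42

a_42 = 42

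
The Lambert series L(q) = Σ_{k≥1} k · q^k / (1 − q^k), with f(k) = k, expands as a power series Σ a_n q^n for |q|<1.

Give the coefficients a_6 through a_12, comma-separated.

[q^6] f(1)=1,f(2)=2,f(3)=3,f(6)=6 ⇒ 12
d|7:{7,1}  Σf=7+1=8
d|8:{8,4,2,1}  Σf=8+4+2+1=15
q^9  k|9↦f(k): 9:9 3:3 1:1  a_9=13
q^10  k|10↦f(k): 10:10 5:5 2:2 1:1  a_10=18
n=11: 11·1 1·11  f→[11+1]=12
[q^12] f(12)=12,f(6)=6,f(4)=4,f(3)=3,f(2)=2,f(1)=1 ⇒ 28

12, 8, 15, 13, 18, 12, 28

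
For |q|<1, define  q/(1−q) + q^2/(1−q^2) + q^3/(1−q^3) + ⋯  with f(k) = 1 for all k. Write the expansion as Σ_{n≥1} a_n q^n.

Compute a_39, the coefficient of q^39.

a_39 = 4

q^39  k|39↦f(k): 1:1 3:1 13:1 39:1  a_39=4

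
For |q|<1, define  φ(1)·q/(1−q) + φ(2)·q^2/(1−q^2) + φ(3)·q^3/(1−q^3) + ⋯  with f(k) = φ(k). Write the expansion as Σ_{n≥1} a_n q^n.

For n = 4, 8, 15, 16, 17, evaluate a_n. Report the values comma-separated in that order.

n=4: 1·4 2·2 4·1  φ→[1+1+2]=4
q^8  k|8↦φ(k): 1:1 2:1 4:2 8:4  a_8=8
q^15  k|15↦φ(k): 1:1 3:2 5:4 15:8  a_15=15
d|16:{16,8,4,2,1}  Σφ=8+4+2+1+1=16
q^17  k|17↦φ(k): 1:1 17:16  a_17=17

4, 8, 15, 16, 17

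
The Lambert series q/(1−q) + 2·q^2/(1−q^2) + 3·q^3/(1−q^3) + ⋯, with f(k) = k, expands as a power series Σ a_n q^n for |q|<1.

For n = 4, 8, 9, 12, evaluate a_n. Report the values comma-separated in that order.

d|4:{1,2,4}  Σf=1+2+4=7
q^8  k|8↦f(k): 8:8 4:4 2:2 1:1  a_8=15
d|9:{9,3,1}  Σf=9+3+1=13
q^12  k|12↦f(k): 12:12 6:6 4:4 3:3 2:2 1:1  a_12=28

7, 15, 13, 28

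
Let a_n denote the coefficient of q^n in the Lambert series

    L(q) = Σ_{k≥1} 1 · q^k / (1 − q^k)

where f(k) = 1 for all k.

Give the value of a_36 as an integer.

a_36 = 9

d|36:{1,2,3,4,6,9,12,18,36}  Σf=1+1+1+1+1+1+1+1+1=9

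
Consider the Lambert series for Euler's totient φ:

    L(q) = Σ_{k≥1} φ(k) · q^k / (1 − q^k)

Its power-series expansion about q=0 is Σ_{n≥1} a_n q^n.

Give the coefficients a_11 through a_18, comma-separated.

q^11  k|11↦φ(k): 1:1 11:10  a_11=11
q^12  k|12↦φ(k): 1:1 2:1 3:2 4:2 6:2 12:4  a_12=12
n=13: 13·1 1·13  φ→[12+1]=13
q^14  k|14↦φ(k): 14:6 7:6 2:1 1:1  a_14=14
d|15:{1,3,5,15}  Σφ=1+2+4+8=15
q^16  k|16↦φ(k): 16:8 8:4 4:2 2:1 1:1  a_16=16
[q^17] φ(17)=16,φ(1)=1 ⇒ 17
q^18  k|18↦φ(k): 1:1 2:1 3:2 6:2 9:6 18:6  a_18=18

11, 12, 13, 14, 15, 16, 17, 18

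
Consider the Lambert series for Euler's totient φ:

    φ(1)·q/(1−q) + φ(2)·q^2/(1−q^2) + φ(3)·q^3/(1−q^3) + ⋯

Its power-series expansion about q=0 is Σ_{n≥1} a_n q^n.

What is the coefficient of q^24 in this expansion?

q^24  k|24↦φ(k): 24:8 12:4 8:4 6:2 4:2 3:2 2:1 1:1  a_24=24

a_24 = 24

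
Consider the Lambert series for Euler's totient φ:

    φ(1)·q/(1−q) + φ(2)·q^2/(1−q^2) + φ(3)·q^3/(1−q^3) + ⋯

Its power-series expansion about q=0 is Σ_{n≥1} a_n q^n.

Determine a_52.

d|52:{1,2,4,13,26,52}  Σφ=1+1+2+12+12+24=52

a_52 = 52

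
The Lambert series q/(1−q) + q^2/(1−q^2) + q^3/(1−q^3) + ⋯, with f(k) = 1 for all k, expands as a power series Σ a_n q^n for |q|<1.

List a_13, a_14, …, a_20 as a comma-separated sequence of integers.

n=13: 13·1 1·13  f→[1+1]=2
n=14: 14·1 7·2 2·7 1·14  f→[1+1+1+1]=4
[q^15] f(15)=1,f(5)=1,f(3)=1,f(1)=1 ⇒ 4
d|16:{1,2,4,8,16}  Σf=1+1+1+1+1=5
n=17: 1·17 17·1  f→[1+1]=2
[q^18] f(18)=1,f(9)=1,f(6)=1,f(3)=1,f(2)=1,f(1)=1 ⇒ 6
n=19: 1·19 19·1  f→[1+1]=2
d|20:{20,10,5,4,2,1}  Σf=1+1+1+1+1+1=6

2, 4, 4, 5, 2, 6, 2, 6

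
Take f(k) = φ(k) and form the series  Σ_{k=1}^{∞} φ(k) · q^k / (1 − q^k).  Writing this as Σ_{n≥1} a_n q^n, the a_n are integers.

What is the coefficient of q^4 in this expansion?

d|4:{1,2,4}  Σφ=1+1+2=4

a_4 = 4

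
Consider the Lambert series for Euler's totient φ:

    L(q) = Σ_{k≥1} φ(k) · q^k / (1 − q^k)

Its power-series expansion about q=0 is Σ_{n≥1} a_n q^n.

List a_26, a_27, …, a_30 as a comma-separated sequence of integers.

n=26: 26·1 13·2 2·13 1·26  φ→[12+12+1+1]=26
[q^27] φ(1)=1,φ(3)=2,φ(9)=6,φ(27)=18 ⇒ 27
q^28  k|28↦φ(k): 28:12 14:6 7:6 4:2 2:1 1:1  a_28=28
[q^29] φ(29)=28,φ(1)=1 ⇒ 29
d|30:{30,15,10,6,5,3,2,1}  Σφ=8+8+4+2+4+2+1+1=30

26, 27, 28, 29, 30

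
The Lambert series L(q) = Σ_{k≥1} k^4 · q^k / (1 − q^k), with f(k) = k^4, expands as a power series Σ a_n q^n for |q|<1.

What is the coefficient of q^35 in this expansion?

d|35:{1,5,7,35}  Σf=1+625+2401+1500625=1503652

a_35 = 1503652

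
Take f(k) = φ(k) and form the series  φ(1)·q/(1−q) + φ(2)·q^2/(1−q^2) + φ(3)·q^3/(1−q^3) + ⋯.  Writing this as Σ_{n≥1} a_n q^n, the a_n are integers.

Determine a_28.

d|28:{1,2,4,7,14,28}  Σφ=1+1+2+6+6+12=28

a_28 = 28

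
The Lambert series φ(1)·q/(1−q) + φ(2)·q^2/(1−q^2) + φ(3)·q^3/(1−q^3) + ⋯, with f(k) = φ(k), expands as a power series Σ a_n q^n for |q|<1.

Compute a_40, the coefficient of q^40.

[q^40] φ(1)=1,φ(2)=1,φ(4)=2,φ(5)=4,φ(8)=4,φ(10)=4,φ(20)=8,φ(40)=16 ⇒ 40

a_40 = 40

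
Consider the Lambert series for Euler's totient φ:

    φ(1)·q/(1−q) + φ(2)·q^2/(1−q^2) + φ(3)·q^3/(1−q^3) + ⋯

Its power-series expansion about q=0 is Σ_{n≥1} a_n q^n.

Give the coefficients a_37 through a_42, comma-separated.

n=37: 1·37 37·1  φ→[1+36]=37
[q^38] φ(38)=18,φ(19)=18,φ(2)=1,φ(1)=1 ⇒ 38
q^39  k|39↦φ(k): 39:24 13:12 3:2 1:1  a_39=39
[q^40] φ(40)=16,φ(20)=8,φ(10)=4,φ(8)=4,φ(5)=4,φ(4)=2,φ(2)=1,φ(1)=1 ⇒ 40
n=41: 1·41 41·1  φ→[1+40]=41
n=42: 42·1 21·2 14·3 7·6 6·7 3·14 2·21 1·42  φ→[12+12+6+6+2+2+1+1]=42

37, 38, 39, 40, 41, 42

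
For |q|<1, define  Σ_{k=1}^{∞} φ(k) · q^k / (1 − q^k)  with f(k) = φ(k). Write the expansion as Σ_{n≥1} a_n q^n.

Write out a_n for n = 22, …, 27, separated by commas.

[q^22] φ(1)=1,φ(2)=1,φ(11)=10,φ(22)=10 ⇒ 22
n=23: 1·23 23·1  φ→[1+22]=23
q^24  k|24↦φ(k): 24:8 12:4 8:4 6:2 4:2 3:2 2:1 1:1  a_24=24
n=25: 25·1 5·5 1·25  φ→[20+4+1]=25
n=26: 1·26 2·13 13·2 26·1  φ→[1+1+12+12]=26
n=27: 1·27 3·9 9·3 27·1  φ→[1+2+6+18]=27

22, 23, 24, 25, 26, 27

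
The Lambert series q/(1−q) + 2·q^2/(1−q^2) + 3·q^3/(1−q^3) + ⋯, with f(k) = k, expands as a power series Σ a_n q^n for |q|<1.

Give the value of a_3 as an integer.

[q^3] f(3)=3,f(1)=1 ⇒ 4

a_3 = 4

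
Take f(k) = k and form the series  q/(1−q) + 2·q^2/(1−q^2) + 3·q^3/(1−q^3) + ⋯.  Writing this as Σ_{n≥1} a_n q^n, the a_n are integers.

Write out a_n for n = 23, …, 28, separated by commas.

q^23  k|23↦f(k): 1:1 23:23  a_23=24
d|24:{1,2,3,4,6,8,12,24}  Σf=1+2+3+4+6+8+12+24=60
n=25: 1·25 5·5 25·1  f→[1+5+25]=31
d|26:{26,13,2,1}  Σf=26+13+2+1=42
n=27: 1·27 3·9 9·3 27·1  f→[1+3+9+27]=40
d|28:{28,14,7,4,2,1}  Σf=28+14+7+4+2+1=56

24, 60, 31, 42, 40, 56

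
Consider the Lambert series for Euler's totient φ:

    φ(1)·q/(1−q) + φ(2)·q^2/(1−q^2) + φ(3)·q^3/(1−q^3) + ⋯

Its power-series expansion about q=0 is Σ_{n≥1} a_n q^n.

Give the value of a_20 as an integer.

n=20: 1·20 2·10 4·5 5·4 10·2 20·1  φ→[1+1+2+4+4+8]=20

a_20 = 20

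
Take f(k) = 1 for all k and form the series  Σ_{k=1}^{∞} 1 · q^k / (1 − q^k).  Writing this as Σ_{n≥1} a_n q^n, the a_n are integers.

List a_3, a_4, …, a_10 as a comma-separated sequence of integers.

n=3: 3·1 1·3  f→[1+1]=2
d|4:{1,2,4}  Σf=1+1+1=3
q^5  k|5↦f(k): 5:1 1:1  a_5=2
d|6:{6,3,2,1}  Σf=1+1+1+1=4
q^7  k|7↦f(k): 7:1 1:1  a_7=2
n=8: 8·1 4·2 2·4 1·8  f→[1+1+1+1]=4
[q^9] f(9)=1,f(3)=1,f(1)=1 ⇒ 3
[q^10] f(1)=1,f(2)=1,f(5)=1,f(10)=1 ⇒ 4

2, 3, 2, 4, 2, 4, 3, 4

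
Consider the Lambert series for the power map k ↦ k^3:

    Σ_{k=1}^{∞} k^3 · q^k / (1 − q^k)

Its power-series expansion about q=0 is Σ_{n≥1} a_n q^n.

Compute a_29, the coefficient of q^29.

a_29 = 24390

[q^29] f(29)=24389,f(1)=1 ⇒ 24390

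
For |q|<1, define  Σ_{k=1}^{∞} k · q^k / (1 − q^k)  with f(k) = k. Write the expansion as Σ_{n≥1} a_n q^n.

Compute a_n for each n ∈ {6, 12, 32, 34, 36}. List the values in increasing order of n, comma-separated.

d|6:{6,3,2,1}  Σf=6+3+2+1=12
q^12  k|12↦f(k): 1:1 2:2 3:3 4:4 6:6 12:12  a_12=28
q^32  k|32↦f(k): 32:32 16:16 8:8 4:4 2:2 1:1  a_32=63
q^34  k|34↦f(k): 34:34 17:17 2:2 1:1  a_34=54
n=36: 1·36 2·18 3·12 4·9 6·6 9·4 12·3 18·2 36·1  f→[1+2+3+4+6+9+12+18+36]=91

12, 28, 63, 54, 91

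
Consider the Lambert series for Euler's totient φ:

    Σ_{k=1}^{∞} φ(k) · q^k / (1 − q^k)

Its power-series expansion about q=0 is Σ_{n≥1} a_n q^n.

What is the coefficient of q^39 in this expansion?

n=39: 39·1 13·3 3·13 1·39  φ→[24+12+2+1]=39

a_39 = 39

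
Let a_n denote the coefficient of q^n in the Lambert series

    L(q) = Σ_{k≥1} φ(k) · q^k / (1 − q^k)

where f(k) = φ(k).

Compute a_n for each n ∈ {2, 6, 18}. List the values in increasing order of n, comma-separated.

[q^2] φ(2)=1,φ(1)=1 ⇒ 2
q^6  k|6↦φ(k): 1:1 2:1 3:2 6:2  a_6=6
q^18  k|18↦φ(k): 1:1 2:1 3:2 6:2 9:6 18:6  a_18=18

2, 6, 18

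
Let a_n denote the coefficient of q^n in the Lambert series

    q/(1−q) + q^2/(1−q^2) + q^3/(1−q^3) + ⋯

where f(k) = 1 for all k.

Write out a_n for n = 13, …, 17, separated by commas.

[q^13] f(13)=1,f(1)=1 ⇒ 2
q^14  k|14↦f(k): 1:1 2:1 7:1 14:1  a_14=4
d|15:{15,5,3,1}  Σf=1+1+1+1=4
n=16: 1·16 2·8 4·4 8·2 16·1  f→[1+1+1+1+1]=5
d|17:{17,1}  Σf=1+1=2

2, 4, 4, 5, 2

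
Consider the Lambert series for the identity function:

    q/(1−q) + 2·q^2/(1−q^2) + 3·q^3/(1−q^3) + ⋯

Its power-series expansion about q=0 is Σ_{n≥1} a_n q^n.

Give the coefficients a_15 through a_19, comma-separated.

24, 31, 18, 39, 20

q^15  k|15↦f(k): 15:15 5:5 3:3 1:1  a_15=24
n=16: 1·16 2·8 4·4 8·2 16·1  f→[1+2+4+8+16]=31
n=17: 1·17 17·1  f→[1+17]=18
[q^18] f(1)=1,f(2)=2,f(3)=3,f(6)=6,f(9)=9,f(18)=18 ⇒ 39
q^19  k|19↦f(k): 19:19 1:1  a_19=20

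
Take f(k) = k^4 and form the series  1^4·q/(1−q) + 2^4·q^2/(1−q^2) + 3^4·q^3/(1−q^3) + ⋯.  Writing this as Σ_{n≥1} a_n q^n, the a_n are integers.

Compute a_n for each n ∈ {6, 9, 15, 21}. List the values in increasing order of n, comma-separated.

1394, 6643, 51332, 196964

[q^6] f(1)=1,f(2)=16,f(3)=81,f(6)=1296 ⇒ 1394
q^9  k|9↦f(k): 1:1 3:81 9:6561  a_9=6643
n=15: 1·15 3·5 5·3 15·1  f→[1+81+625+50625]=51332
q^21  k|21↦f(k): 21:194481 7:2401 3:81 1:1  a_21=196964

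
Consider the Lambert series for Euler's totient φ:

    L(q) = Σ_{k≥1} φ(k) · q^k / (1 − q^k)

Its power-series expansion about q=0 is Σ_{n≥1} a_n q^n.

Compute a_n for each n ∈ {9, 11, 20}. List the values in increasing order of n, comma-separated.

[q^9] φ(9)=6,φ(3)=2,φ(1)=1 ⇒ 9
[q^11] φ(11)=10,φ(1)=1 ⇒ 11
[q^20] φ(1)=1,φ(2)=1,φ(4)=2,φ(5)=4,φ(10)=4,φ(20)=8 ⇒ 20

9, 11, 20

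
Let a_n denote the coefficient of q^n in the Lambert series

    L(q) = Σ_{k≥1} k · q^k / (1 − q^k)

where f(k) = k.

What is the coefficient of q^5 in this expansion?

d|5:{5,1}  Σf=5+1=6

a_5 = 6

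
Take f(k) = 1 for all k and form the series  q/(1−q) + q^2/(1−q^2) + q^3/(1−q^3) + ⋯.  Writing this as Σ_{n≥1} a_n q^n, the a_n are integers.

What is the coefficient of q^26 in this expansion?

a_26 = 4

q^26  k|26↦f(k): 1:1 2:1 13:1 26:1  a_26=4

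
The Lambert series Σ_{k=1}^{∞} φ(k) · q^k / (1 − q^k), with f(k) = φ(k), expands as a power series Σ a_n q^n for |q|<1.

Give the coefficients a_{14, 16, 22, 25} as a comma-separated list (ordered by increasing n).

d|14:{14,7,2,1}  Σφ=6+6+1+1=14
n=16: 16·1 8·2 4·4 2·8 1·16  φ→[8+4+2+1+1]=16
d|22:{22,11,2,1}  Σφ=10+10+1+1=22
q^25  k|25↦φ(k): 25:20 5:4 1:1  a_25=25

14, 16, 22, 25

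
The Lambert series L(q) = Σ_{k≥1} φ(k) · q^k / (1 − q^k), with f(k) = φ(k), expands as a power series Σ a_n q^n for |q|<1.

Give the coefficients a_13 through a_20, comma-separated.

d|13:{13,1}  Σφ=12+1=13
q^14  k|14↦φ(k): 1:1 2:1 7:6 14:6  a_14=14
d|15:{15,5,3,1}  Σφ=8+4+2+1=15
d|16:{1,2,4,8,16}  Σφ=1+1+2+4+8=16
[q^17] φ(17)=16,φ(1)=1 ⇒ 17
n=18: 1·18 2·9 3·6 6·3 9·2 18·1  φ→[1+1+2+2+6+6]=18
d|19:{1,19}  Σφ=1+18=19
n=20: 20·1 10·2 5·4 4·5 2·10 1·20  φ→[8+4+4+2+1+1]=20

13, 14, 15, 16, 17, 18, 19, 20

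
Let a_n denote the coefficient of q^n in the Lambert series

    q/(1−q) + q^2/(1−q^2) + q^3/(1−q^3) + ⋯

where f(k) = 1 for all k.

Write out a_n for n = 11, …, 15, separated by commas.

2, 6, 2, 4, 4

[q^11] f(11)=1,f(1)=1 ⇒ 2
d|12:{1,2,3,4,6,12}  Σf=1+1+1+1+1+1=6
n=13: 1·13 13·1  f→[1+1]=2
n=14: 14·1 7·2 2·7 1·14  f→[1+1+1+1]=4
[q^15] f(15)=1,f(5)=1,f(3)=1,f(1)=1 ⇒ 4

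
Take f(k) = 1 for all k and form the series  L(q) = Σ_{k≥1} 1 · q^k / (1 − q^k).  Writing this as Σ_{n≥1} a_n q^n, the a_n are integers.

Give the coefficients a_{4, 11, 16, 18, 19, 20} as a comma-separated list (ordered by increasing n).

q^4  k|4↦f(k): 1:1 2:1 4:1  a_4=3
[q^11] f(1)=1,f(11)=1 ⇒ 2
d|16:{1,2,4,8,16}  Σf=1+1+1+1+1=5
[q^18] f(1)=1,f(2)=1,f(3)=1,f(6)=1,f(9)=1,f(18)=1 ⇒ 6
q^19  k|19↦f(k): 1:1 19:1  a_19=2
n=20: 1·20 2·10 4·5 5·4 10·2 20·1  f→[1+1+1+1+1+1]=6

3, 2, 5, 6, 2, 6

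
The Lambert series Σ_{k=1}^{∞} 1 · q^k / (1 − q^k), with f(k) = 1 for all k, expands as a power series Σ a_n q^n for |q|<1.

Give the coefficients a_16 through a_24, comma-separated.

5, 2, 6, 2, 6, 4, 4, 2, 8

[q^16] f(1)=1,f(2)=1,f(4)=1,f(8)=1,f(16)=1 ⇒ 5
q^17  k|17↦f(k): 17:1 1:1  a_17=2
[q^18] f(1)=1,f(2)=1,f(3)=1,f(6)=1,f(9)=1,f(18)=1 ⇒ 6
d|19:{19,1}  Σf=1+1=2
q^20  k|20↦f(k): 1:1 2:1 4:1 5:1 10:1 20:1  a_20=6
[q^21] f(21)=1,f(7)=1,f(3)=1,f(1)=1 ⇒ 4
[q^22] f(22)=1,f(11)=1,f(2)=1,f(1)=1 ⇒ 4
d|23:{23,1}  Σf=1+1=2
n=24: 24·1 12·2 8·3 6·4 4·6 3·8 2·12 1·24  f→[1+1+1+1+1+1+1+1]=8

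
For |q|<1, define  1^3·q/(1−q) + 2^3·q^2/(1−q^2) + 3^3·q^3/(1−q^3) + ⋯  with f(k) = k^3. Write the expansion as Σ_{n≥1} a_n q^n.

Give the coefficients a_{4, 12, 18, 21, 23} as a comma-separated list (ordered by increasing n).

[q^4] f(4)=64,f(2)=8,f(1)=1 ⇒ 73
[q^12] f(1)=1,f(2)=8,f(3)=27,f(4)=64,f(6)=216,f(12)=1728 ⇒ 2044
q^18  k|18↦f(k): 1:1 2:8 3:27 6:216 9:729 18:5832  a_18=6813
q^21  k|21↦f(k): 21:9261 7:343 3:27 1:1  a_21=9632
d|23:{23,1}  Σf=12167+1=12168

73, 2044, 6813, 9632, 12168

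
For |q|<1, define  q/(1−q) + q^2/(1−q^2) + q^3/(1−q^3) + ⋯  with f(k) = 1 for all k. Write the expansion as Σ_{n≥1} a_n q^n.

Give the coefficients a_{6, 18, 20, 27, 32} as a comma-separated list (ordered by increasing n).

q^6  k|6↦f(k): 6:1 3:1 2:1 1:1  a_6=4
d|18:{1,2,3,6,9,18}  Σf=1+1+1+1+1+1=6
[q^20] f(1)=1,f(2)=1,f(4)=1,f(5)=1,f(10)=1,f(20)=1 ⇒ 6
[q^27] f(1)=1,f(3)=1,f(9)=1,f(27)=1 ⇒ 4
d|32:{1,2,4,8,16,32}  Σf=1+1+1+1+1+1=6

4, 6, 6, 4, 6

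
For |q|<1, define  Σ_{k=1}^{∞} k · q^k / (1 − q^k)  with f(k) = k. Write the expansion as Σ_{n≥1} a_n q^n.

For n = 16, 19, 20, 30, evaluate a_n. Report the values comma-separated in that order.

31, 20, 42, 72

d|16:{1,2,4,8,16}  Σf=1+2+4+8+16=31
[q^19] f(1)=1,f(19)=19 ⇒ 20
q^20  k|20↦f(k): 20:20 10:10 5:5 4:4 2:2 1:1  a_20=42
d|30:{30,15,10,6,5,3,2,1}  Σf=30+15+10+6+5+3+2+1=72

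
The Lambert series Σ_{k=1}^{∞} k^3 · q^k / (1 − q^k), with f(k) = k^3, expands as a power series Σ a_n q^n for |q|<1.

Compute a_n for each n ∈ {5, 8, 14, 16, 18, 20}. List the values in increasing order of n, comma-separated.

126, 585, 3096, 4681, 6813, 9198

d|5:{1,5}  Σf=1+125=126
q^8  k|8↦f(k): 8:512 4:64 2:8 1:1  a_8=585
q^14  k|14↦f(k): 14:2744 7:343 2:8 1:1  a_14=3096
d|16:{16,8,4,2,1}  Σf=4096+512+64+8+1=4681
d|18:{1,2,3,6,9,18}  Σf=1+8+27+216+729+5832=6813
d|20:{20,10,5,4,2,1}  Σf=8000+1000+125+64+8+1=9198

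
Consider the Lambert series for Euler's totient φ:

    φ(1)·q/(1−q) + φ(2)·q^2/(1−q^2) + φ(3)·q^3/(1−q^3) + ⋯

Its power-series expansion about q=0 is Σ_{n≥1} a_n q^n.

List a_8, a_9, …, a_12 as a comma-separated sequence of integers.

[q^8] φ(1)=1,φ(2)=1,φ(4)=2,φ(8)=4 ⇒ 8
[q^9] φ(9)=6,φ(3)=2,φ(1)=1 ⇒ 9
q^10  k|10↦φ(k): 10:4 5:4 2:1 1:1  a_10=10
d|11:{11,1}  Σφ=10+1=11
[q^12] φ(1)=1,φ(2)=1,φ(3)=2,φ(4)=2,φ(6)=2,φ(12)=4 ⇒ 12

8, 9, 10, 11, 12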